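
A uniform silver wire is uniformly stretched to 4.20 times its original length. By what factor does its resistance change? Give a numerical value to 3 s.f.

Volume constant ⇒ A' = A/k with k = 4.2. R' = ρ(kL)/(A/k) = k²R.
Factor = 17.6

17.6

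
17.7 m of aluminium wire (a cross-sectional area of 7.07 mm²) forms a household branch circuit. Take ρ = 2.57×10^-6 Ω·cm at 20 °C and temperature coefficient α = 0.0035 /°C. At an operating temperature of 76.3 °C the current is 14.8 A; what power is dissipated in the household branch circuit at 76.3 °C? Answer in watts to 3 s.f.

16.9 W

ρ = 2.57×10^-6 Ω·cm = 2.57×10^-8 Ω·m
A = 7.07 mm² = 7.070e-06 m²
R₍20₎ = ρL/A = (2.57×10^-8)(17.7)/(7.070e-06) = 0.06434 Ω
R₍76.3₎ = R₍20₎(1 + αΔT) = 0.06434 × (1 + 0.0035×56.3) = 0.07702 Ω
P = I²R = (14.8)² × 0.07702 = 16.9 W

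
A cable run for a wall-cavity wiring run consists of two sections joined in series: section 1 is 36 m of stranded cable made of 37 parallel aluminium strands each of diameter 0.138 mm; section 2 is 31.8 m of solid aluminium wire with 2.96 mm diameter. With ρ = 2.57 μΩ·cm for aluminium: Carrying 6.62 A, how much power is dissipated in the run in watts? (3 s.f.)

ρ = 2.57 μΩ·cm = 2.57×10^-8 Ω·m
Section 1: A_strand = π(6.9000e-05)² = 1.496e-08 m²; R₁ = ρL/(N·A_s) = (2.57×10^-8)(36)/(37×1.496e-08) = 1.672 Ω
Section 2: A = π(d/2)² = π(1.4800e-03 m)² = 6.881e-06 m²
R₂ = (2.57×10^-8)(31.8)/(6.881e-06) = 0.1188 Ω
R = R₁ + R₂ = 1.791 Ω
P = I²R = (6.62)² × 1.791 = 78.5 W

78.5 W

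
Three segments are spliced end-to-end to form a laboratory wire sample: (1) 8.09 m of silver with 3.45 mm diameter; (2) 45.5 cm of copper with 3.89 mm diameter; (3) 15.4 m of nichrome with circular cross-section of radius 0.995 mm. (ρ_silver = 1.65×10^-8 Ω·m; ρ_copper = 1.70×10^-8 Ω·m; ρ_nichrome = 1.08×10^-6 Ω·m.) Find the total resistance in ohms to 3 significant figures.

Seg 1: A = π(d/2)² = π(1.7250e-03 m)² = 9.348e-06 m²
R_1 = (1.65×10^-8)(8.09)/(9.348e-06) = 0.01428 Ω
Seg 2: A = π(d/2)² = π(1.9450e-03 m)² = 1.188e-05 m²
R_2 = (1.70×10^-8)(0.455)/(1.188e-05) = 6.508×10^-4 Ω
Seg 3: A = πr² = π(9.9500e-04 m)² = 3.110e-06 m²
R_3 = (1.08×10^-6)(15.4)/(3.110e-06) = 5.347 Ω
R_total = R_1 + R_2 + R_3 = 5.36 Ω

5.36 Ω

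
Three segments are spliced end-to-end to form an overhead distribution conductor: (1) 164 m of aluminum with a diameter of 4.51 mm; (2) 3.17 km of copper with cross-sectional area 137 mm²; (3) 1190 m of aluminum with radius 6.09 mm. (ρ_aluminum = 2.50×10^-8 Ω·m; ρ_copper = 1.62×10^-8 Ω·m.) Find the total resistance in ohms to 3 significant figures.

Seg 1: A = π(d/2)² = π(2.2550e-03 m)² = 1.598e-05 m²
R_1 = (2.50×10^-8)(164)/(1.598e-05) = 0.2566 Ω
Seg 2: A = 137 mm² = 1.370e-04 m²
R_2 = (1.62×10^-8)(3170)/(1.370e-04) = 0.3748 Ω
Seg 3: A = πr² = π(6.0900e-03 m)² = 1.165e-04 m²
R_3 = (2.50×10^-8)(1190)/(1.165e-04) = 0.2553 Ω
R_total = R_1 + R_2 + R_3 = 0.887 Ω

0.887 Ω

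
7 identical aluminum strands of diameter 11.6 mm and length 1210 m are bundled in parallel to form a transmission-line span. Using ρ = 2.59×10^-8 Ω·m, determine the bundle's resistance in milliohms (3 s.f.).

A_strand = π(5.8000e-03 m)² = 1.057e-04 m²
R_strand = ρL/A = (2.59×10^-8)(1210)/(1.057e-04) = 0.2965 Ω
R_total = R_strand/N = 0.2965/7 = 42.4 mΩ

42.4 mΩ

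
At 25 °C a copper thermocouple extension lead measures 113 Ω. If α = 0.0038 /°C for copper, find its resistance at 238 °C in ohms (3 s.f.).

204 Ω

ΔT = 238 − 25 = 213 °C
R = R₀(1 + αΔT) = 113 × (1 + 0.0038×213) = 113 × 1.809 = 204 Ω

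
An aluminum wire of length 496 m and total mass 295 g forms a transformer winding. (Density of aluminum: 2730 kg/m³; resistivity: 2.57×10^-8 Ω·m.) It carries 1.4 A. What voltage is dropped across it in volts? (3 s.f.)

A = m/(density·L) = 0.295/(2730×496) = 2.1786e-07 m²
R = ρL/A = (2.57×10^-8)(496)/(2.1786e-07) = 58.51 Ω
V = IR = 1.4 × 58.51 = 81.9 V

81.9 V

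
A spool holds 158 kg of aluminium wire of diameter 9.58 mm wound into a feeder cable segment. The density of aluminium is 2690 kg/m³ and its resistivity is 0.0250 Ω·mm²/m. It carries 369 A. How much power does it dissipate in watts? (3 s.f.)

ρ = 0.0250 Ω·mm²/m = 2.50×10^-8 Ω·m
A = π(d/2)² = π(4.7900e-03 m)² = 7.2081e-05 m²
L = m/(density·A) = 158/(2690×7.2081e-05) = 814.9 m
R = ρL/A = (2.50×10^-8)(814.9)/(7.2081e-05) = 0.2826 Ω
P = I²R = (369)² × 0.2826 = 38500 W

38500 W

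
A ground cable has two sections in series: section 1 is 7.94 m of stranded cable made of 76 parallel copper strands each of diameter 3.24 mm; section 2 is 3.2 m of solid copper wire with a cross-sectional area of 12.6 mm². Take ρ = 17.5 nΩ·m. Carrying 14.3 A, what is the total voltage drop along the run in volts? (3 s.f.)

ρ = 17.5 nΩ·m = 1.75×10^-8 Ω·m
Section 1: A_strand = π(1.6200e-03)² = 8.245e-06 m²; R₁ = ρL/(N·A_s) = (1.75×10^-8)(7.94)/(76×8.245e-06) = 2.218×10^-4 Ω
Section 2: A = 12.6 mm² = 1.260e-05 m²
R₂ = (1.75×10^-8)(3.2)/(1.260e-05) = 0.004444 Ω
R = R₁ + R₂ = 0.004666 Ω
V = IR = 14.3 × 0.004666 = 0.0667 V

0.0667 V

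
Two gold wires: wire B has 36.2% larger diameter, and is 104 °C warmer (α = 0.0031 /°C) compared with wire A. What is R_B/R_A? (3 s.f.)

0.713

R ∝ ρL/d² with ρ ∝ (1+αΔT), so R_B/R_A = (1 + 36.2/100)⁻² × (1 + 0.0031×104)
= 0.5391 × 1.322 = 0.713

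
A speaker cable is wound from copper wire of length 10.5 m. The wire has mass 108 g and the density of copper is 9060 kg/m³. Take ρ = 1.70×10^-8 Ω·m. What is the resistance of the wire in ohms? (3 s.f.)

A = m/(density·L) = 0.108/(9060×10.5) = 1.1353e-06 m²
R = ρL/A = (1.70×10^-8)(10.5)/(1.1353e-06) = 0.157 Ω

0.157 Ω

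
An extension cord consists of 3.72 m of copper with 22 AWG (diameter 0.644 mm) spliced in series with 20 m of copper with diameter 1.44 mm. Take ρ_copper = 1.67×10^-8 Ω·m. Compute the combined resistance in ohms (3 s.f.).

Segment 1: A = π(0.644/2 mm)² = π(3.2200e-04 m)² = 3.257e-07 m²
R₁ = ρL/A = (1.67×10^-8)(3.72)/(3.257e-07) = 0.1907 Ω
Segment 2: A = π(d/2)² = π(7.2000e-04 m)² = 1.629e-06 m²
R₂ = (1.67×10^-8)(20)/(1.629e-06) = 0.2051 Ω
R = R₁ + R₂ = 0.396 Ω

0.396 Ω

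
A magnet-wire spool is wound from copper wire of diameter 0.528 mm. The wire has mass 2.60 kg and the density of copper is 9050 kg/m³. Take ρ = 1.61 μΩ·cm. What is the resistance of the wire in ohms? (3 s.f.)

96.5 Ω

ρ = 1.61 μΩ·cm = 1.61×10^-8 Ω·m
A = π(d/2)² = π(2.6400e-04 m)² = 2.1896e-07 m²
L = m/(density·A) = 2.6/(9050×2.1896e-07) = 1312 m
R = ρL/A = (1.61×10^-8)(1312)/(2.1896e-07) = 96.5 Ω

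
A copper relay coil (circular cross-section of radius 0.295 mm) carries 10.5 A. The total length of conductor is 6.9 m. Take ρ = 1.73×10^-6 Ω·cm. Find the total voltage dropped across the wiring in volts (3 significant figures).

ρ = 1.73×10^-6 Ω·cm = 1.73×10^-8 Ω·m
A = πr² = π(2.9500e-04 m)² = 2.734e-07 m²
R = ρL/A = (1.73×10^-8)(6.9)/(2.734e-07) = 0.4366 Ω
V = IR = 10.5 × 0.4366 = 4.58 V

4.58 V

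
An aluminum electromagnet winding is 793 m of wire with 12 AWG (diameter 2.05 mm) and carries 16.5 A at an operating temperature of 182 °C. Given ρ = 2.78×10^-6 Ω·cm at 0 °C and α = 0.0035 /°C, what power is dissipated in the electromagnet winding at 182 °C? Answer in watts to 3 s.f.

ρ = 2.78×10^-6 Ω·cm = 2.78×10^-8 Ω·m
A = π(2.05/2 mm)² = π(1.0250e-03 m)² = 3.301e-06 m²
R₍0₎ = ρL/A = (2.78×10^-8)(793)/(3.301e-06) = 6.679 Ω
R₍182₎ = R₍0₎(1 + αΔT) = 6.679 × (1 + 0.0035×182) = 10.93 Ω
P = I²R = (16.5)² × 10.93 = 2980 W

2980 W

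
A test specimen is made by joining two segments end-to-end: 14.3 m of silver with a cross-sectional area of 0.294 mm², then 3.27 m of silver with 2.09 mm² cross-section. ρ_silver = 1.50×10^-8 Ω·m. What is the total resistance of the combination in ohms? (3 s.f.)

Segment 1: A = 0.294 mm² = 2.940e-07 m²
R₁ = ρL/A = (1.50×10^-8)(14.3)/(2.940e-07) = 0.7296 Ω
Segment 2: A = 2.09 mm² = 2.090e-06 m²
R₂ = (1.50×10^-8)(3.27)/(2.090e-06) = 0.02347 Ω
R = R₁ + R₂ = 0.753 Ω

0.753 Ω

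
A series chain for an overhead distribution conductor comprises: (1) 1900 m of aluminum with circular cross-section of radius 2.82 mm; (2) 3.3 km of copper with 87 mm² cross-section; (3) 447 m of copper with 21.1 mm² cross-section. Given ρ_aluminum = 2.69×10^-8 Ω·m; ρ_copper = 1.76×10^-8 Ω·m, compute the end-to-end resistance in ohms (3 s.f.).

Seg 1: A = πr² = π(2.8200e-03 m)² = 2.498e-05 m²
R_1 = (2.69×10^-8)(1900)/(2.498e-05) = 2.046 Ω
Seg 2: A = 87 mm² = 8.700e-05 m²
R_2 = (1.76×10^-8)(3300)/(8.700e-05) = 0.6676 Ω
Seg 3: A = 21.1 mm² = 2.110e-05 m²
R_3 = (1.76×10^-8)(447)/(2.110e-05) = 0.3729 Ω
R_total = R_1 + R_2 + R_3 = 3.09 Ω

3.09 Ω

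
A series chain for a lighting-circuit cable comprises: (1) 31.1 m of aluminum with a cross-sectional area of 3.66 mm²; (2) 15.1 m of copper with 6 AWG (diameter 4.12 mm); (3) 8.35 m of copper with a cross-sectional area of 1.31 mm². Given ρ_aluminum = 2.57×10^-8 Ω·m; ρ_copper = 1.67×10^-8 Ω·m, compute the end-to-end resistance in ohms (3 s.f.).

Seg 1: A = 3.66 mm² = 3.660e-06 m²
R_1 = (2.57×10^-8)(31.1)/(3.660e-06) = 0.2184 Ω
Seg 2: A = π(4.12/2 mm)² = π(2.0600e-03 m)² = 1.333e-05 m²
R_2 = (1.67×10^-8)(15.1)/(1.333e-05) = 0.01892 Ω
Seg 3: A = 1.31 mm² = 1.310e-06 m²
R_3 = (1.67×10^-8)(8.35)/(1.310e-06) = 0.1064 Ω
R_total = R_1 + R_2 + R_3 = 0.344 Ω

0.344 Ω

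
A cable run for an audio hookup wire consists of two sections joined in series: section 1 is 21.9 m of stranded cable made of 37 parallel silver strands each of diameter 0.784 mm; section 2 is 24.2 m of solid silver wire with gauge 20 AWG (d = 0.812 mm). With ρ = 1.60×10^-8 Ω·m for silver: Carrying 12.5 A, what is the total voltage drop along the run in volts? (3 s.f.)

9.59 V

Section 1: A_strand = π(3.9200e-04)² = 4.827e-07 m²; R₁ = ρL/(N·A_s) = (1.60×10^-8)(21.9)/(37×4.827e-07) = 0.01962 Ω
Section 2: A = π(0.812/2 mm)² = π(4.0600e-04 m)² = 5.178e-07 m²
R₂ = (1.60×10^-8)(24.2)/(5.178e-07) = 0.7477 Ω
R = R₁ + R₂ = 0.7673 Ω
V = IR = 12.5 × 0.7673 = 9.59 V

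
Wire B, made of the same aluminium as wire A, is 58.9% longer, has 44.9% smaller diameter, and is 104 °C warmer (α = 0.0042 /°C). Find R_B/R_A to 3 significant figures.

R ∝ ρL/d² with ρ ∝ (1+αΔT), so R_B/R_A = (1 + 58.9/100) × (1 − 44.9/100)⁻² × (1 + 0.0042×104)
= 1.589 × 3.294 × 1.437 = 7.52

7.52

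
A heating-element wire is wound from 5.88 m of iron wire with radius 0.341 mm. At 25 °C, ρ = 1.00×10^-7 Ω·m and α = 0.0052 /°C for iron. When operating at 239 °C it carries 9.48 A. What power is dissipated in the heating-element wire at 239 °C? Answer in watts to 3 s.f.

306 W

A = πr² = π(3.4100e-04 m)² = 3.653e-07 m²
R₍25₎ = ρL/A = (1.00×10^-7)(5.88)/(3.653e-07) = 1.61 Ω
R₍239₎ = R₍25₎(1 + αΔT) = 1.61 × (1 + 0.0052×214) = 3.401 Ω
P = I²R = (9.48)² × 3.401 = 306 W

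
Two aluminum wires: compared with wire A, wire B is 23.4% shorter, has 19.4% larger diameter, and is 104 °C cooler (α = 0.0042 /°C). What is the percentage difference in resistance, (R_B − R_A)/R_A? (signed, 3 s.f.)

-69.7%

R ∝ ρL/d² with ρ ∝ (1+αΔT), so R_B/R_A = (1 − 23.4/100) × (1 + 19.4/100)⁻² × (1 − 0.0042×104)
= 0.766 × 0.7014 × 0.5632 = 0.3026
(R_B − R_A)/R_A = 0.3026 − 1 = -69.7%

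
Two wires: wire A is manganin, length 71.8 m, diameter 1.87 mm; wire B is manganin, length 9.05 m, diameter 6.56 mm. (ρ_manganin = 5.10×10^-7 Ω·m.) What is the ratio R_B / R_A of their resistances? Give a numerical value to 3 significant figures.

0.0102

R ∝ ρL/d², so R_B/R_A = (L_B/L_A) × (d_A/d_B)²
= (9.05/71.8) × (1.87/6.56)² = 0.0102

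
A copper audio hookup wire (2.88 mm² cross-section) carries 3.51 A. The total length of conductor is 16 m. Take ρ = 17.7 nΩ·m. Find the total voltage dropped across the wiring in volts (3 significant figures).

ρ = 17.7 nΩ·m = 1.77×10^-8 Ω·m
A = 2.88 mm² = 2.880e-06 m²
R = ρL/A = (1.77×10^-8)(16)/(2.880e-06) = 0.09833 Ω
V = IR = 3.51 × 0.09833 = 0.345 V

0.345 V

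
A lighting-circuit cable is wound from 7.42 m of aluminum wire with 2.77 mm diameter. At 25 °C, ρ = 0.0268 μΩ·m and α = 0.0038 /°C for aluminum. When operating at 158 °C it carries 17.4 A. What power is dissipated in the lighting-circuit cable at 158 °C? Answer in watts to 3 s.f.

ρ = 0.0268 μΩ·m = 2.68×10^-8 Ω·m
A = π(d/2)² = π(1.3850e-03 m)² = 6.026e-06 m²
R₍25₎ = ρL/A = (2.68×10^-8)(7.42)/(6.026e-06) = 0.033 Ω
R₍158₎ = R₍25₎(1 + αΔT) = 0.033 × (1 + 0.0038×133) = 0.04968 Ω
P = I²R = (17.4)² × 0.04968 = 15.0 W

15.0 W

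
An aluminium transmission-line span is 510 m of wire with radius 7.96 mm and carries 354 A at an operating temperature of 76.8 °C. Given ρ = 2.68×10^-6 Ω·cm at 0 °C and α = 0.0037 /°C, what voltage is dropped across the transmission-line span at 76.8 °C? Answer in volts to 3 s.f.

ρ = 2.68×10^-6 Ω·cm = 2.68×10^-8 Ω·m
A = πr² = π(7.9600e-03 m)² = 1.991e-04 m²
R₍0₎ = ρL/A = (2.68×10^-8)(510)/(1.991e-04) = 0.06866 Ω
R₍76.8₎ = R₍0₎(1 + αΔT) = 0.06866 × (1 + 0.0037×76.8) = 0.08818 Ω
V = IR = 354 × 0.08818 = 31.2 V

31.2 V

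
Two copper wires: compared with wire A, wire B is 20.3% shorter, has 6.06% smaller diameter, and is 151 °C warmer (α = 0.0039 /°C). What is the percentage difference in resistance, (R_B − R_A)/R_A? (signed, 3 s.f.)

R ∝ ρL/d² with ρ ∝ (1+αΔT), so R_B/R_A = (1 − 20.3/100) × (1 − 6.06/100)⁻² × (1 + 0.0039×151)
= 0.797 × 1.133 × 1.589 = 1.435
(R_B − R_A)/R_A = 1.435 − 1 = 43.5%

43.5%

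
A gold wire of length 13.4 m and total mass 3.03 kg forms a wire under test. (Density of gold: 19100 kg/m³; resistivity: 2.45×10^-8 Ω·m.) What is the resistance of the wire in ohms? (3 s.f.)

0.0277 Ω

A = m/(density·L) = 3.03/(19100×13.4) = 1.1839e-05 m²
R = ρL/A = (2.45×10^-8)(13.4)/(1.1839e-05) = 0.0277 Ω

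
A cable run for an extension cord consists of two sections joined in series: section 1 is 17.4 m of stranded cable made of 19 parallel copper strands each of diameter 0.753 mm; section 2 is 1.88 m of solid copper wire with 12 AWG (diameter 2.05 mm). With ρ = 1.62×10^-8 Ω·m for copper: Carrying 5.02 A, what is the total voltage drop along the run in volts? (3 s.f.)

0.214 V

Section 1: A_strand = π(3.7650e-04)² = 4.453e-07 m²; R₁ = ρL/(N·A_s) = (1.62×10^-8)(17.4)/(19×4.453e-07) = 0.03331 Ω
Section 2: A = π(2.05/2 mm)² = π(1.0250e-03 m)² = 3.301e-06 m²
R₂ = (1.62×10^-8)(1.88)/(3.301e-06) = 0.009227 Ω
R = R₁ + R₂ = 0.04254 Ω
V = IR = 5.02 × 0.04254 = 0.214 V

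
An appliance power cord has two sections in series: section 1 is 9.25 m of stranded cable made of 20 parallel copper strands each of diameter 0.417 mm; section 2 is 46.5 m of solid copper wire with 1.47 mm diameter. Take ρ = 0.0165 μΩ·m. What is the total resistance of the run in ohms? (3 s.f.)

ρ = 0.0165 μΩ·m = 1.65×10^-8 Ω·m
Section 1: A_strand = π(2.0850e-04)² = 1.366e-07 m²; R₁ = ρL/(N·A_s) = (1.65×10^-8)(9.25)/(20×1.366e-07) = 0.05588 Ω
Section 2: A = π(d/2)² = π(7.3500e-04 m)² = 1.697e-06 m²
R₂ = (1.65×10^-8)(46.5)/(1.697e-06) = 0.4521 Ω
R = R₁ + R₂ = 0.508 Ω

0.508 Ω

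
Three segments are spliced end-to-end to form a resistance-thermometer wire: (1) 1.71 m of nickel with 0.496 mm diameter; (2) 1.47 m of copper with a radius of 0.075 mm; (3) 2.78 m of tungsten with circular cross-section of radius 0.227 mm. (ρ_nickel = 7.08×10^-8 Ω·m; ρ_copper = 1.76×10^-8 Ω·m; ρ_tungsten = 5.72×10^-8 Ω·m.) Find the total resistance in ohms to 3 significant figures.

Seg 1: A = π(d/2)² = π(2.4800e-04 m)² = 1.932e-07 m²
R_1 = (7.08×10^-8)(1.71)/(1.932e-07) = 0.6266 Ω
Seg 2: A = πr² = π(7.5000e-05 m)² = 1.767e-08 m²
R_2 = (1.76×10^-8)(1.47)/(1.767e-08) = 1.464 Ω
Seg 3: A = πr² = π(2.2700e-04 m)² = 1.619e-07 m²
R_3 = (5.72×10^-8)(2.78)/(1.619e-07) = 0.9823 Ω
R_total = R_1 + R_2 + R_3 = 3.07 Ω

3.07 Ω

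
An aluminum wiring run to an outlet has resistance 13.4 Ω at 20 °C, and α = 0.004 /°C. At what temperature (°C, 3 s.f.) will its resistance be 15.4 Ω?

R = R₀(1 + α(T − T₀)) ⇒ T = T₀ + (R/R₀ − 1)/α
T = 20 + (15.4/13.4 − 1)/0.004 = 20 + (0.1493)/0.004 = 57.3 °C

57.3 °C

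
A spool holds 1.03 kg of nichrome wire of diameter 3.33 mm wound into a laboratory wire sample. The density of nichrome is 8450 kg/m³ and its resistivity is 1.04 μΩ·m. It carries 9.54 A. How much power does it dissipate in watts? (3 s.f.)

152 W

ρ = 1.04 μΩ·m = 1.04×10^-6 Ω·m
A = π(d/2)² = π(1.6650e-03 m)² = 8.7092e-06 m²
L = m/(density·A) = 1.03/(8450×8.7092e-06) = 14 m
R = ρL/A = (1.04×10^-6)(14)/(8.7092e-06) = 1.671 Ω
P = I²R = (9.54)² × 1.671 = 152 W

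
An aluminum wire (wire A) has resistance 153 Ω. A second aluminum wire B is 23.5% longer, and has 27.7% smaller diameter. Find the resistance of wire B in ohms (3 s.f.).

361 Ω

R ∝ L/d², so R_B/R_A = (1 + 23.5/100) × (1 − 27.7/100)⁻²
= 1.235 × 1.913 = 2.363
R_B = 2.363 × 153 = 361 Ω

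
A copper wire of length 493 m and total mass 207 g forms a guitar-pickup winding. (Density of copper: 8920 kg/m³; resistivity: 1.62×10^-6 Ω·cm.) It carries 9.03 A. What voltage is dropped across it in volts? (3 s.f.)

ρ = 1.62×10^-6 Ω·cm = 1.62×10^-8 Ω·m
A = m/(density·L) = 0.207/(8920×493) = 4.7072e-08 m²
R = ρL/A = (1.62×10^-8)(493)/(4.7072e-08) = 169.7 Ω
V = IR = 9.03 × 169.7 = 1530 V

1530 V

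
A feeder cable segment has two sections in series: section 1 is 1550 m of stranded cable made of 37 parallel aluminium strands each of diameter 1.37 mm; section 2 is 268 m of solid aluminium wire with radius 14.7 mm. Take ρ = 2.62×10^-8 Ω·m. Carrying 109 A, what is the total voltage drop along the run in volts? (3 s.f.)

Section 1: A_strand = π(6.8500e-04)² = 1.474e-06 m²; R₁ = ρL/(N·A_s) = (2.62×10^-8)(1550)/(37×1.474e-06) = 0.7446 Ω
Section 2: A = πr² = π(1.4700e-02 m)² = 6.789e-04 m²
R₂ = (2.62×10^-8)(268)/(6.789e-04) = 0.01034 Ω
R = R₁ + R₂ = 0.7549 Ω
V = IR = 109 × 0.7549 = 82.3 V

82.3 V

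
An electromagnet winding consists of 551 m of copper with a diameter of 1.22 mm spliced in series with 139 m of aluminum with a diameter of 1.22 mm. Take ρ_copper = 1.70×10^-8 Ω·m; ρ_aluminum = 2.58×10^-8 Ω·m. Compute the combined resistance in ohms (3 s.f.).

11.1 Ω

Segment 1: A = π(d/2)² = π(6.1000e-04 m)² = 1.169e-06 m²
R₁ = ρL/A = (1.70×10^-8)(551)/(1.169e-06) = 8.013 Ω
R₂ = (2.58×10^-8)(139)/(1.169e-06) = 3.068 Ω
R = R₁ + R₂ = 11.1 Ω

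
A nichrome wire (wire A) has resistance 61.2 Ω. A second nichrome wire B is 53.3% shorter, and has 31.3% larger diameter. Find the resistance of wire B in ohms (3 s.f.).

R ∝ L/d², so R_B/R_A = (1 − 53.3/100) × (1 + 31.3/100)⁻²
= 0.467 × 0.5801 = 0.2709
R_B = 0.2709 × 61.2 = 16.6 Ω

16.6 Ω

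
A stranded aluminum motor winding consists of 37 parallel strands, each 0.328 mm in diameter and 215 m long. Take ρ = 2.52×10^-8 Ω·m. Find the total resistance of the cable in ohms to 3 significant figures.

A_strand = π(1.6400e-04 m)² = 8.450e-08 m²
R_strand = ρL/A = (2.52×10^-8)(215)/(8.450e-08) = 64.12 Ω
R_total = R_strand/N = 64.12/37 = 1.73 Ω

1.73 Ω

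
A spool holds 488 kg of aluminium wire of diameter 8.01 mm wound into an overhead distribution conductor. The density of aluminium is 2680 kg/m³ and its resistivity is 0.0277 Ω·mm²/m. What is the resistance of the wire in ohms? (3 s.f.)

ρ = 0.0277 Ω·mm²/m = 2.77×10^-8 Ω·m
A = π(d/2)² = π(4.0050e-03 m)² = 5.0391e-05 m²
L = m/(density·A) = 488/(2680×5.0391e-05) = 3614 m
R = ρL/A = (2.77×10^-8)(3614)/(5.0391e-05) = 1.99 Ω

1.99 Ω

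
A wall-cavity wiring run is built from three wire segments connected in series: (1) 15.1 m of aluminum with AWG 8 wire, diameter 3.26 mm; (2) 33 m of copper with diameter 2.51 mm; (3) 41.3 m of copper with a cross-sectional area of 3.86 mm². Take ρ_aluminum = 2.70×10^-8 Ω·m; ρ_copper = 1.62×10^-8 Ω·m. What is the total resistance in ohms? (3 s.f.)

0.330 Ω

Seg 1: A = π(3.26/2 mm)² = π(1.6300e-03 m)² = 8.347e-06 m²
R_1 = (2.70×10^-8)(15.1)/(8.347e-06) = 0.04884 Ω
Seg 2: A = π(d/2)² = π(1.2550e-03 m)² = 4.948e-06 m²
R_2 = (1.62×10^-8)(33)/(4.948e-06) = 0.108 Ω
Seg 3: A = 3.86 mm² = 3.860e-06 m²
R_3 = (1.62×10^-8)(41.3)/(3.860e-06) = 0.1733 Ω
R_total = R_1 + R_2 + R_3 = 0.330 Ω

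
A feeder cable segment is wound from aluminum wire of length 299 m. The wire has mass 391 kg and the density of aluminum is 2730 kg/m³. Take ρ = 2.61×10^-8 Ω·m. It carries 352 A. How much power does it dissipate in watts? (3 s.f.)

2020 W

A = m/(density·L) = 391/(2730×299) = 4.7901e-04 m²
R = ρL/A = (2.61×10^-8)(299)/(4.7901e-04) = 0.01629 Ω
P = I²R = (352)² × 0.01629 = 2020 W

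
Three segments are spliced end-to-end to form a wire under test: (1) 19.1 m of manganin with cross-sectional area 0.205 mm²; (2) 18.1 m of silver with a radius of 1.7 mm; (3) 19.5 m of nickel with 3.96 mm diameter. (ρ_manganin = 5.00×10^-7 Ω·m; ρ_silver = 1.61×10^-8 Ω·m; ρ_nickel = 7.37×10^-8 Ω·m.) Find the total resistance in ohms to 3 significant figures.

Seg 1: A = 0.205 mm² = 2.050e-07 m²
R_1 = (5.00×10^-7)(19.1)/(2.050e-07) = 46.59 Ω
Seg 2: A = πr² = π(1.7000e-03 m)² = 9.079e-06 m²
R_2 = (1.61×10^-8)(18.1)/(9.079e-06) = 0.0321 Ω
Seg 3: A = π(d/2)² = π(1.9800e-03 m)² = 1.232e-05 m²
R_3 = (7.37×10^-8)(19.5)/(1.232e-05) = 0.1167 Ω
R_total = R_1 + R_2 + R_3 = 46.7 Ω

46.7 Ω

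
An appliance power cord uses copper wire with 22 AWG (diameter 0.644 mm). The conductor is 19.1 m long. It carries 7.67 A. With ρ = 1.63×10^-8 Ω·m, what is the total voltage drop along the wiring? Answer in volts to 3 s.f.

A = π(0.644/2 mm)² = π(3.2200e-04 m)² = 3.257e-07 m²
R = ρL/A = (1.63×10^-8)(19.1)/(3.257e-07) = 0.9558 Ω
V = IR = 7.67 × 0.9558 = 7.33 V

7.33 V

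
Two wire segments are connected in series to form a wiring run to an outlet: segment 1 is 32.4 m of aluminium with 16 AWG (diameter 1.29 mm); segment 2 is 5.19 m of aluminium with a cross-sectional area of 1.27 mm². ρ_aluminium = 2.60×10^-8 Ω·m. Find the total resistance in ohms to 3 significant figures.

Segment 1: A = π(1.29/2 mm)² = π(6.4500e-04 m)² = 1.307e-06 m²
R₁ = ρL/A = (2.60×10^-8)(32.4)/(1.307e-06) = 0.6445 Ω
Segment 2: A = 1.27 mm² = 1.270e-06 m²
R₂ = (2.60×10^-8)(5.19)/(1.270e-06) = 0.1063 Ω
R = R₁ + R₂ = 0.751 Ω

0.751 Ω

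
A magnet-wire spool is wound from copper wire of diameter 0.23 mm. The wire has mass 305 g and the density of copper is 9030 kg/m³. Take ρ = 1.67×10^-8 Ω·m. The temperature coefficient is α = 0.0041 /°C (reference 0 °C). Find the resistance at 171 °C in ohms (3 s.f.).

556 Ω

A = π(d/2)² = π(1.1500e-04 m)² = 4.1548e-08 m²
L = m/(density·A) = 0.305/(9030×4.1548e-08) = 813 m
R = ρL/A = (1.67×10^-8)(813)/(4.1548e-08) = 326.8 Ω
R(171 °C) = 326.8 × (1 + 0.0041×171) = 556 Ω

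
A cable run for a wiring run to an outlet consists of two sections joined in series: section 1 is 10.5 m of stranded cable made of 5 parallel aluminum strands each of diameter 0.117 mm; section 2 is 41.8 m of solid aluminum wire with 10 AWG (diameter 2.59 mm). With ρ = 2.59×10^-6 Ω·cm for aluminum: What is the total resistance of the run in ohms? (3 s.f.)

5.26 Ω

ρ = 2.59×10^-6 Ω·cm = 2.59×10^-8 Ω·m
Section 1: A_strand = π(5.8500e-05)² = 1.075e-08 m²; R₁ = ρL/(N·A_s) = (2.59×10^-8)(10.5)/(5×1.075e-08) = 5.059 Ω
Section 2: A = π(2.59/2 mm)² = π(1.2950e-03 m)² = 5.269e-06 m²
R₂ = (2.59×10^-8)(41.8)/(5.269e-06) = 0.2055 Ω
R = R₁ + R₂ = 5.26 Ω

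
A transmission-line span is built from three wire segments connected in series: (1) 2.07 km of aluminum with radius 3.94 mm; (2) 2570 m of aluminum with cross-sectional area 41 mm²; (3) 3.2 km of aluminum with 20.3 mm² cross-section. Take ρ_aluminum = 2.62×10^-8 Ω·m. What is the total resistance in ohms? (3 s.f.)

6.88 Ω

Seg 1: A = πr² = π(3.9400e-03 m)² = 4.877e-05 m²
R_1 = (2.62×10^-8)(2070)/(4.877e-05) = 1.112 Ω
Seg 2: A = 41 mm² = 4.100e-05 m²
R_2 = (2.62×10^-8)(2570)/(4.100e-05) = 1.642 Ω
Seg 3: A = 20.3 mm² = 2.030e-05 m²
R_3 = (2.62×10^-8)(3200)/(2.030e-05) = 4.13 Ω
R_total = R_1 + R_2 + R_3 = 6.88 Ω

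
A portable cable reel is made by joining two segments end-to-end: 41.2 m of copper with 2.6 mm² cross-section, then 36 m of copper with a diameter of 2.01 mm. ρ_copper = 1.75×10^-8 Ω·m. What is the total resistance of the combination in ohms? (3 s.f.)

0.476 Ω

Segment 1: A = 2.6 mm² = 2.600e-06 m²
R₁ = ρL/A = (1.75×10^-8)(41.2)/(2.600e-06) = 0.2773 Ω
Segment 2: A = π(d/2)² = π(1.0050e-03 m)² = 3.173e-06 m²
R₂ = (1.75×10^-8)(36)/(3.173e-06) = 0.1985 Ω
R = R₁ + R₂ = 0.476 Ω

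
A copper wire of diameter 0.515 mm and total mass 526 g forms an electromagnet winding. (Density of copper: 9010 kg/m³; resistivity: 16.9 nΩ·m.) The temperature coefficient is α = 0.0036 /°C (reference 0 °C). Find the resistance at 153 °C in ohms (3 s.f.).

ρ = 16.9 nΩ·m = 1.69×10^-8 Ω·m
A = π(d/2)² = π(2.5750e-04 m)² = 2.0831e-07 m²
L = m/(density·A) = 0.526/(9010×2.0831e-07) = 280.3 m
R = ρL/A = (1.69×10^-8)(280.3)/(2.0831e-07) = 22.74 Ω
R(153 °C) = 22.74 × (1 + 0.0036×153) = 35.3 Ω

35.3 Ω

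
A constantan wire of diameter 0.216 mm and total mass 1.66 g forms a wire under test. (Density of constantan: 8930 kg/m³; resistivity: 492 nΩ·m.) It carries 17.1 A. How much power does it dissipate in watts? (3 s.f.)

19900 W

ρ = 492 nΩ·m = 4.92×10^-7 Ω·m
A = π(d/2)² = π(1.0800e-04 m)² = 3.6644e-08 m²
L = m/(density·A) = 0.00166/(8930×3.6644e-08) = 5.073 m
R = ρL/A = (4.92×10^-7)(5.073)/(3.6644e-08) = 68.11 Ω
P = I²R = (17.1)² × 68.11 = 19900 W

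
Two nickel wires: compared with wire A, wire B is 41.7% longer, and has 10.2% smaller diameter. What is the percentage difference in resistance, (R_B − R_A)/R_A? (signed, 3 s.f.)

R ∝ L/d², so R_B/R_A = (1 + 41.7/100) × (1 − 10.2/100)⁻²
= 1.417 × 1.24 = 1.757
(R_B − R_A)/R_A = 1.757 − 1 = 75.7%

75.7%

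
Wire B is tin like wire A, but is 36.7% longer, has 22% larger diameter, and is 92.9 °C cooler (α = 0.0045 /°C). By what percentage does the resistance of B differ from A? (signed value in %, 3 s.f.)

-46.6%

R ∝ ρL/d² with ρ ∝ (1+αΔT), so R_B/R_A = (1 + 36.7/100) × (1 + 22/100)⁻² × (1 − 0.0045×92.9)
= 1.367 × 0.6719 × 0.5819 = 0.5345
(R_B − R_A)/R_A = 0.5345 − 1 = -46.6%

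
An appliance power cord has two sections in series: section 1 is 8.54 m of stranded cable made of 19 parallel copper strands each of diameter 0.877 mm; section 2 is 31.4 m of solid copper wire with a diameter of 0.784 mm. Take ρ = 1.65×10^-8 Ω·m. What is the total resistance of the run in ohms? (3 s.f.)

Section 1: A_strand = π(4.3850e-04)² = 6.041e-07 m²; R₁ = ρL/(N·A_s) = (1.65×10^-8)(8.54)/(19×6.041e-07) = 0.01228 Ω
Section 2: A = π(d/2)² = π(3.9200e-04 m)² = 4.827e-07 m²
R₂ = (1.65×10^-8)(31.4)/(4.827e-07) = 1.073 Ω
R = R₁ + R₂ = 1.09 Ω

1.09 Ω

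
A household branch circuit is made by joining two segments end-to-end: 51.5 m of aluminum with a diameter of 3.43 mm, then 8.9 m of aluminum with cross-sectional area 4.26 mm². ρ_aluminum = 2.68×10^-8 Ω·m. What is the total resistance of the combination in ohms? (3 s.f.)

0.205 Ω

Segment 1: A = π(d/2)² = π(1.7150e-03 m)² = 9.240e-06 m²
R₁ = ρL/A = (2.68×10^-8)(51.5)/(9.240e-06) = 0.1494 Ω
Segment 2: A = 4.26 mm² = 4.260e-06 m²
R₂ = (2.68×10^-8)(8.9)/(4.260e-06) = 0.05599 Ω
R = R₁ + R₂ = 0.205 Ω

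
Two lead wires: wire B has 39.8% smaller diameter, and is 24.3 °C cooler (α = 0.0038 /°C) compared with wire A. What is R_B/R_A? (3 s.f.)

R ∝ ρL/d² with ρ ∝ (1+αΔT), so R_B/R_A = (1 − 39.8/100)⁻² × (1 − 0.0038×24.3)
= 2.759 × 0.9077 = 2.50

2.50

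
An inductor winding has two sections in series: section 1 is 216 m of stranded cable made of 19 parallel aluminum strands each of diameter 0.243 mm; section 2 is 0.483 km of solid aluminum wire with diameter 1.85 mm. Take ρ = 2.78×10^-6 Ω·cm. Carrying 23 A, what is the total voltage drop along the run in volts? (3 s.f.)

ρ = 2.78×10^-6 Ω·cm = 2.78×10^-8 Ω·m
Section 1: A_strand = π(1.2150e-04)² = 4.638e-08 m²; R₁ = ρL/(N·A_s) = (2.78×10^-8)(216)/(19×4.638e-08) = 6.815 Ω
Section 2: A = π(d/2)² = π(9.2500e-04 m)² = 2.688e-06 m²
R₂ = (2.78×10^-8)(483)/(2.688e-06) = 4.995 Ω
R = R₁ + R₂ = 11.81 Ω
V = IR = 23 × 11.81 = 272 V

272 V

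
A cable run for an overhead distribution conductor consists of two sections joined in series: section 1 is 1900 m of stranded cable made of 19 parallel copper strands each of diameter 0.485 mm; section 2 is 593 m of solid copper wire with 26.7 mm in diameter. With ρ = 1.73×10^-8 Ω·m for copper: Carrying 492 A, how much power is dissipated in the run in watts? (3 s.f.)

Section 1: A_strand = π(2.4250e-04)² = 1.847e-07 m²; R₁ = ρL/(N·A_s) = (1.73×10^-8)(1900)/(19×1.847e-07) = 9.364 Ω
Section 2: A = π(d/2)² = π(1.3350e-02 m)² = 5.599e-04 m²
R₂ = (1.73×10^-8)(593)/(5.599e-04) = 0.01832 Ω
R = R₁ + R₂ = 9.383 Ω
P = I²R = (492)² × 9.383 = 2.27×10^6 W

2.27×10^6 W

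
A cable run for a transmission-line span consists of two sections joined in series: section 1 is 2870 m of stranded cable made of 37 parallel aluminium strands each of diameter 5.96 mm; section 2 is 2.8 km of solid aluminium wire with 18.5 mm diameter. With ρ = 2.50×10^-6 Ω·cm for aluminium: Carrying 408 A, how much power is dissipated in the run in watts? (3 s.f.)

ρ = 2.50×10^-6 Ω·cm = 2.50×10^-8 Ω·m
Section 1: A_strand = π(2.9800e-03)² = 2.790e-05 m²; R₁ = ρL/(N·A_s) = (2.50×10^-8)(2870)/(37×2.790e-05) = 0.06951 Ω
Section 2: A = π(d/2)² = π(9.2500e-03 m)² = 2.688e-04 m²
R₂ = (2.50×10^-8)(2800)/(2.688e-04) = 0.2604 Ω
R = R₁ + R₂ = 0.3299 Ω
P = I²R = (408)² × 0.3299 = 54900 W

54900 W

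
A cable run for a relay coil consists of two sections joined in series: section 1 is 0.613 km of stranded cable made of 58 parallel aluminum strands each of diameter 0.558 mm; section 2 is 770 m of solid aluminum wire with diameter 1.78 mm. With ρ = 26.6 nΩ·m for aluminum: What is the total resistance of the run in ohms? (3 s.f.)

ρ = 26.6 nΩ·m = 2.66×10^-8 Ω·m
Section 1: A_strand = π(2.7900e-04)² = 2.445e-07 m²; R₁ = ρL/(N·A_s) = (2.66×10^-8)(613)/(58×2.445e-07) = 1.15 Ω
Section 2: A = π(d/2)² = π(8.9000e-04 m)² = 2.488e-06 m²
R₂ = (2.66×10^-8)(770)/(2.488e-06) = 8.231 Ω
R = R₁ + R₂ = 9.38 Ω

9.38 Ω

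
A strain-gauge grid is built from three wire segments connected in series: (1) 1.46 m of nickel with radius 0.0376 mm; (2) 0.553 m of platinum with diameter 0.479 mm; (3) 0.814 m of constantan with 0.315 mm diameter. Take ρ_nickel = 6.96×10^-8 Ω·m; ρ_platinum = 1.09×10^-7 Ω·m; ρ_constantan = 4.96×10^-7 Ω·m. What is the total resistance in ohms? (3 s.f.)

28.4 Ω

Seg 1: A = πr² = π(3.7600e-05 m)² = 4.441e-09 m²
R_1 = (6.96×10^-8)(1.46)/(4.441e-09) = 22.88 Ω
Seg 2: A = π(d/2)² = π(2.3950e-04 m)² = 1.802e-07 m²
R_2 = (1.09×10^-7)(0.553)/(1.802e-07) = 0.3345 Ω
Seg 3: A = π(d/2)² = π(1.5750e-04 m)² = 7.793e-08 m²
R_3 = (4.96×10^-7)(0.814)/(7.793e-08) = 5.181 Ω
R_total = R_1 + R_2 + R_3 = 28.4 Ω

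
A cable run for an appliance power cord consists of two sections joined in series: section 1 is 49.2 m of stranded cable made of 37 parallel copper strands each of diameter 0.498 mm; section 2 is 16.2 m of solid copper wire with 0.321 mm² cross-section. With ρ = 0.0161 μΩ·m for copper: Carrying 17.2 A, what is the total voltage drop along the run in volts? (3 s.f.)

ρ = 0.0161 μΩ·m = 1.61×10^-8 Ω·m
Section 1: A_strand = π(2.4900e-04)² = 1.948e-07 m²; R₁ = ρL/(N·A_s) = (1.61×10^-8)(49.2)/(37×1.948e-07) = 0.1099 Ω
Section 2: A = 0.321 mm² = 3.210e-07 m²
R₂ = (1.61×10^-8)(16.2)/(3.210e-07) = 0.8125 Ω
R = R₁ + R₂ = 0.9224 Ω
V = IR = 17.2 × 0.9224 = 15.9 V

15.9 V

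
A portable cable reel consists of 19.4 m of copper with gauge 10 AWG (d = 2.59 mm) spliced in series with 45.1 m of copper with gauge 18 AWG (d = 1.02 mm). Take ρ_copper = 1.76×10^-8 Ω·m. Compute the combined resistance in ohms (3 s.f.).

1.04 Ω

Segment 1: A = π(2.59/2 mm)² = π(1.2950e-03 m)² = 5.269e-06 m²
R₁ = ρL/A = (1.76×10^-8)(19.4)/(5.269e-06) = 0.06481 Ω
Segment 2: A = π(1.02/2 mm)² = π(5.1000e-04 m)² = 8.171e-07 m²
R₂ = (1.76×10^-8)(45.1)/(8.171e-07) = 0.9714 Ω
R = R₁ + R₂ = 1.04 Ω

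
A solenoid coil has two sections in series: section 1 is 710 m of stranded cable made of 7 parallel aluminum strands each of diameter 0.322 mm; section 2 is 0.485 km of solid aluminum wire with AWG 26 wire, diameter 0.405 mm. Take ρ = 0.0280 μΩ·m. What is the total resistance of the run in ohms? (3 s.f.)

ρ = 0.0280 μΩ·m = 2.80×10^-8 Ω·m
Section 1: A_strand = π(1.6100e-04)² = 8.143e-08 m²; R₁ = ρL/(N·A_s) = (2.80×10^-8)(710)/(7×8.143e-08) = 34.88 Ω
Section 2: A = π(0.405/2 mm)² = π(2.0250e-04 m)² = 1.288e-07 m²
R₂ = (2.80×10^-8)(485)/(1.288e-07) = 105.4 Ω
R = R₁ + R₂ = 140 Ω

140 Ω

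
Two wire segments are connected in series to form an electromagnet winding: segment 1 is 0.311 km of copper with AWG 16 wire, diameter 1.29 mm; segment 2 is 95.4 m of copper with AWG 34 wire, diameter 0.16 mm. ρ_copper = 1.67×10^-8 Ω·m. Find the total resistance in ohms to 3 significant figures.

Segment 1: A = π(1.29/2 mm)² = π(6.4500e-04 m)² = 1.307e-06 m²
R₁ = ρL/A = (1.67×10^-8)(311)/(1.307e-06) = 3.974 Ω
Segment 2: A = π(0.16/2 mm)² = π(8.0000e-05 m)² = 2.011e-08 m²
R₂ = (1.67×10^-8)(95.4)/(2.011e-08) = 79.24 Ω
R = R₁ + R₂ = 83.2 Ω

83.2 Ω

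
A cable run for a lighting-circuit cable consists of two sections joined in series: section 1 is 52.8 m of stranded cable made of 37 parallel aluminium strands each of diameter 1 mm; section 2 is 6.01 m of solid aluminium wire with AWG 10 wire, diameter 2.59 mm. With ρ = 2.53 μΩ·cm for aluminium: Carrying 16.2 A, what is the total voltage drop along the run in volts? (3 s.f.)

ρ = 2.53 μΩ·cm = 2.53×10^-8 Ω·m
Section 1: A_strand = π(5.0000e-04)² = 7.854e-07 m²; R₁ = ρL/(N·A_s) = (2.53×10^-8)(52.8)/(37×7.854e-07) = 0.04597 Ω
Section 2: A = π(2.59/2 mm)² = π(1.2950e-03 m)² = 5.269e-06 m²
R₂ = (2.53×10^-8)(6.01)/(5.269e-06) = 0.02886 Ω
R = R₁ + R₂ = 0.07483 Ω
V = IR = 16.2 × 0.07483 = 1.21 V

1.21 V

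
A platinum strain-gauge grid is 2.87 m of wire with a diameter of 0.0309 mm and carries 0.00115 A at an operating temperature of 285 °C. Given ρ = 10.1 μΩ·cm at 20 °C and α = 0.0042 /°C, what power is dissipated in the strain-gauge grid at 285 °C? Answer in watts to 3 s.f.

0.00108 W

ρ = 10.1 μΩ·cm = 1.01×10^-7 Ω·m
A = π(d/2)² = π(1.5450e-05 m)² = 7.499e-10 m²
R₍20₎ = ρL/A = (1.01×10^-7)(2.87)/(7.499e-10) = 386.5 Ω
R₍285₎ = R₍20₎(1 + αΔT) = 386.5 × (1 + 0.0042×265) = 816.8 Ω
P = I²R = (0.00115)² × 816.8 = 0.00108 W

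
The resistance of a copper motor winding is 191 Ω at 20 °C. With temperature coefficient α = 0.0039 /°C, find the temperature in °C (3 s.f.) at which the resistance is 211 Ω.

46.8 °C

R = R₀(1 + α(T − T₀)) ⇒ T = T₀ + (R/R₀ − 1)/α
T = 20 + (211/191 − 1)/0.0039 = 20 + (0.1047)/0.0039 = 46.8 °C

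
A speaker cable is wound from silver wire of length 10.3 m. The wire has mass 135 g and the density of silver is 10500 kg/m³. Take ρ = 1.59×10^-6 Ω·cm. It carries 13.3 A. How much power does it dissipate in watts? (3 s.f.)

23.2 W

ρ = 1.59×10^-6 Ω·cm = 1.59×10^-8 Ω·m
A = m/(density·L) = 0.135/(10500×10.3) = 1.2483e-06 m²
R = ρL/A = (1.59×10^-8)(10.3)/(1.2483e-06) = 0.1312 Ω
P = I²R = (13.3)² × 0.1312 = 23.2 W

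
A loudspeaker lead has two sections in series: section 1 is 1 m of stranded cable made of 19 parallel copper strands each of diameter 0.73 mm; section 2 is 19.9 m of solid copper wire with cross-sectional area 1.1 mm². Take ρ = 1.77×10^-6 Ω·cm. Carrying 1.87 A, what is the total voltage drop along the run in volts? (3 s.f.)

0.603 V

ρ = 1.77×10^-6 Ω·cm = 1.77×10^-8 Ω·m
Section 1: A_strand = π(3.6500e-04)² = 4.185e-07 m²; R₁ = ρL/(N·A_s) = (1.77×10^-8)(1)/(19×4.185e-07) = 0.002226 Ω
Section 2: A = 1.1 mm² = 1.100e-06 m²
R₂ = (1.77×10^-8)(19.9)/(1.100e-06) = 0.3202 Ω
R = R₁ + R₂ = 0.3224 Ω
V = IR = 1.87 × 0.3224 = 0.603 V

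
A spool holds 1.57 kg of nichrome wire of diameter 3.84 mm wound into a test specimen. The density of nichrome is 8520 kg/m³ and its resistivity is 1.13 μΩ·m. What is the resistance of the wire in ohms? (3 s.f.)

ρ = 1.13 μΩ·m = 1.13×10^-6 Ω·m
A = π(d/2)² = π(1.9200e-03 m)² = 1.1581e-05 m²
L = m/(density·A) = 1.57/(8520×1.1581e-05) = 15.91 m
R = ρL/A = (1.13×10^-6)(15.91)/(1.1581e-05) = 1.55 Ω

1.55 Ω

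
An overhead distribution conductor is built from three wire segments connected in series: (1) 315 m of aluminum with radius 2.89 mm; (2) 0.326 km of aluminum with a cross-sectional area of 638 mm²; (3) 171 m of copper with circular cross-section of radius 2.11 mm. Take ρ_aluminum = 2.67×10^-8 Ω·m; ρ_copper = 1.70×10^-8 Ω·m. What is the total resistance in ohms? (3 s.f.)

Seg 1: A = πr² = π(2.8900e-03 m)² = 2.624e-05 m²
R_1 = (2.67×10^-8)(315)/(2.624e-05) = 0.3205 Ω
Seg 2: A = 638 mm² = 6.380e-04 m²
R_2 = (2.67×10^-8)(326)/(6.380e-04) = 0.01364 Ω
Seg 3: A = πr² = π(2.1100e-03 m)² = 1.399e-05 m²
R_3 = (1.70×10^-8)(171)/(1.399e-05) = 0.2078 Ω
R_total = R_1 + R_2 + R_3 = 0.542 Ω

0.542 Ω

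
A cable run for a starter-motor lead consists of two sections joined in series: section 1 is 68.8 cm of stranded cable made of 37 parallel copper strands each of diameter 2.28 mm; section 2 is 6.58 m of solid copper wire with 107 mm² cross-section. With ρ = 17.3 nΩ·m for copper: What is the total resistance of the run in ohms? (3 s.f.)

ρ = 17.3 nΩ·m = 1.73×10^-8 Ω·m
Section 1: A_strand = π(1.1400e-03)² = 4.083e-06 m²; R₁ = ρL/(N·A_s) = (1.73×10^-8)(0.688)/(37×4.083e-06) = 7.879×10^-5 Ω
Section 2: A = 107 mm² = 1.070e-04 m²
R₂ = (1.73×10^-8)(6.58)/(1.070e-04) = 0.001064 Ω
R = R₁ + R₂ = 0.00114 Ω

0.00114 Ω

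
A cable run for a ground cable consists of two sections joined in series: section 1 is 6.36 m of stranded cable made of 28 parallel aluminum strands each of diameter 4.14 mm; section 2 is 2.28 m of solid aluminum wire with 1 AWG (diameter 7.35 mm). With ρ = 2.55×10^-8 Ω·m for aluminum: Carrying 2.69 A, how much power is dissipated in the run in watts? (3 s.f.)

0.0130 W

Section 1: A_strand = π(2.0700e-03)² = 1.346e-05 m²; R₁ = ρL/(N·A_s) = (2.55×10^-8)(6.36)/(28×1.346e-05) = 4.303×10^-4 Ω
Section 2: A = π(7.35/2 mm)² = π(3.6750e-03 m)² = 4.243e-05 m²
R₂ = (2.55×10^-8)(2.28)/(4.243e-05) = 0.00137 Ω
R = R₁ + R₂ = 0.001801 Ω
P = I²R = (2.69)² × 0.001801 = 0.0130 W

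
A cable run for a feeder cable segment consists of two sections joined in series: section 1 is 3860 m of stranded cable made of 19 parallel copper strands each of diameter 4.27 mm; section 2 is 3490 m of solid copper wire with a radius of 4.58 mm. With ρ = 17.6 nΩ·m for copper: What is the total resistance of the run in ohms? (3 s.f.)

1.18 Ω

ρ = 17.6 nΩ·m = 1.76×10^-8 Ω·m
Section 1: A_strand = π(2.1350e-03)² = 1.432e-05 m²; R₁ = ρL/(N·A_s) = (1.76×10^-8)(3860)/(19×1.432e-05) = 0.2497 Ω
Section 2: A = πr² = π(4.5800e-03 m)² = 6.590e-05 m²
R₂ = (1.76×10^-8)(3490)/(6.590e-05) = 0.9321 Ω
R = R₁ + R₂ = 1.18 Ω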